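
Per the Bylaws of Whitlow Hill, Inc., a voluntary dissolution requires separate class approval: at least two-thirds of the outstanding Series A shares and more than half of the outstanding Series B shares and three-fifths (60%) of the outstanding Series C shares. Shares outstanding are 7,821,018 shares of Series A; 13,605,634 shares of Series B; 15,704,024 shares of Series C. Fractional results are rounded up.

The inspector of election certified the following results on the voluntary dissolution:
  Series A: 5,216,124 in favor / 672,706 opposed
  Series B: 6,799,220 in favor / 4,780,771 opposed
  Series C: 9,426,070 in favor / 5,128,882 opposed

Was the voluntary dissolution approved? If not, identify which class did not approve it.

Series A: 2/3 of 7821018 = 5214012; 5,214,012 required, 5,216,124 in favor — approved.
Series B: a majority of 13605634 is 6802818; 6,802,818 required, 6,799,220 in favor — not approved.
Series C: 3/5 of 15704024 = 9422414.40, rounded up to 9422415; 9,422,415 required, 9,426,070 in favor — approved.

Not approved — the Series B shares did not give the required vote.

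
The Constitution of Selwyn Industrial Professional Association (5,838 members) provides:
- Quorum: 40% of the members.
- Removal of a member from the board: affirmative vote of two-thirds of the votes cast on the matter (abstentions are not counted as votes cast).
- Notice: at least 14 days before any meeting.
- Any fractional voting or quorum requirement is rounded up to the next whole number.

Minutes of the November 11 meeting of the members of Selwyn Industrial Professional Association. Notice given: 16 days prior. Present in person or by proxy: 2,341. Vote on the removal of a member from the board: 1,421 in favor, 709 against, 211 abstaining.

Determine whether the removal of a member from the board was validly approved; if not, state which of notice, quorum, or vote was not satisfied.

Notice: 16 days given; 14 required. Satisfied.
Quorum: 40% of 5,838 = 2,335.20, rounded up to 2,336; 2,341 present. Satisfied.
Vote: requires two-thirds of the votes cast (2,341 − 211 abstaining = 2,130); 2/3 of 2130 = 1420, so 1,420 needed; 1,421 in favor. Satisfied.

Valid — all requirements satisfied.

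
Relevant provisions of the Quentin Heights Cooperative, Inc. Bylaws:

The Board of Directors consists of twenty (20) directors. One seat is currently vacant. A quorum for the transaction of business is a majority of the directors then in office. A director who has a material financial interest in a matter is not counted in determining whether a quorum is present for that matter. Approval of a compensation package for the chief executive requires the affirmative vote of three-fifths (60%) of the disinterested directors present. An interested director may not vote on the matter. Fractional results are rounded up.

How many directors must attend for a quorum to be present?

A majority of 19 is 10.

10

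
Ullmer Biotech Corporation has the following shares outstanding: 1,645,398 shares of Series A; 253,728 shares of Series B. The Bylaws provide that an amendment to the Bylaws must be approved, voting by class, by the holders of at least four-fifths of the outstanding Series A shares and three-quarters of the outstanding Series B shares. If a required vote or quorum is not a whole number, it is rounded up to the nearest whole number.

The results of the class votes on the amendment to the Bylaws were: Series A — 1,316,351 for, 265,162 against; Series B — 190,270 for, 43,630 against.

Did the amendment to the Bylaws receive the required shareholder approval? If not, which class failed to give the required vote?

Not approved — the Series B shares did not give the required vote.

Series A: 4/5 of 1645398 = 1316318.40, rounded up to 1316319; 1,316,319 required, 1,316,351 in favor — approved.
Series B: 3/4 of 253728 = 190296; 190,296 required, 190,270 in favor — not approved.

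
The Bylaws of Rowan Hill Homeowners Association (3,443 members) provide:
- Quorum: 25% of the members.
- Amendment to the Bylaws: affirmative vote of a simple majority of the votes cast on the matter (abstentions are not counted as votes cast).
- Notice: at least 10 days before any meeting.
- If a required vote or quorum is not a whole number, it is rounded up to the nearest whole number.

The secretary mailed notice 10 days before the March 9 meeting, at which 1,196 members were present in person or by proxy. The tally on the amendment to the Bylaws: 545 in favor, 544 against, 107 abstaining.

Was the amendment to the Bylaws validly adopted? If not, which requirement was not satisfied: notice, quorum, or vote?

Notice: 10 days given; 10 required. Satisfied.
Quorum: 25% of 3,443 = 860.75, rounded up to 861; 1,196 present. Satisfied.
Vote: requires a majority of the votes cast (1,196 − 107 abstaining = 1,089); a majority of 1089 is 545, so 545 needed; 545 in favor. Satisfied.

Valid — all requirements satisfied.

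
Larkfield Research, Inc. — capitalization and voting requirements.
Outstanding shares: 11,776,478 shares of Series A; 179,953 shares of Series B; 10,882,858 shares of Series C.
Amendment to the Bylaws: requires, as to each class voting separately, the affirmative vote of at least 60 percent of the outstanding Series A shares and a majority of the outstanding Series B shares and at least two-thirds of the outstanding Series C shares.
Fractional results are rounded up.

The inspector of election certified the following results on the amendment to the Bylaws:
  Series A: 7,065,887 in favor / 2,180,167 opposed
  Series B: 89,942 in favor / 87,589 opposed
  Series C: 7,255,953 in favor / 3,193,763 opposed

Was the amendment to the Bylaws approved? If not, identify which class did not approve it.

Not approved — the Series B shares did not give the required vote.

Series A: 3/5 of 11776478 = 7065886.80, rounded up to 7065887; 7,065,887 required, 7,065,887 in favor — approved.
Series B: a majority of 179953 is 89977; 89,977 required, 89,942 in favor — not approved.
Series C: 2/3 of 10882858 = 7255238.67, rounded up to 7255239; 7,255,239 required, 7,255,953 in favor — approved.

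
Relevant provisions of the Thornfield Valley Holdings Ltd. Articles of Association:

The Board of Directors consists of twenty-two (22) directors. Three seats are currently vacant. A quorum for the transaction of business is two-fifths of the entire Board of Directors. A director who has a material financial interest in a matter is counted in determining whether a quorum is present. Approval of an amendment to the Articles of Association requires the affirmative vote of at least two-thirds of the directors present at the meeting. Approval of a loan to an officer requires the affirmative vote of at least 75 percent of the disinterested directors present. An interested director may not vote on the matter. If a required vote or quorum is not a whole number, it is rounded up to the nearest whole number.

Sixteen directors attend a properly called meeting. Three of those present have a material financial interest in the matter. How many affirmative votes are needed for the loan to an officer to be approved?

The loan to an officer requires three-fourths of the disinterested directors present (16 − 3 = 13).
3/4 of 13 = 9.75, rounded up to 10.

10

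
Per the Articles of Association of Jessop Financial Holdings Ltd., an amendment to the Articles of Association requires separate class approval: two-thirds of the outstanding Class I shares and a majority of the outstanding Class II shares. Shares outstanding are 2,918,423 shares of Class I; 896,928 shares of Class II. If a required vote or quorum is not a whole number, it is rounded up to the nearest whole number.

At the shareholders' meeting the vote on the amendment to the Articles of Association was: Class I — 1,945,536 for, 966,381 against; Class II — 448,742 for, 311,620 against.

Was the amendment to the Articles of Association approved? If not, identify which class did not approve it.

Class I: 2/3 of 2918423 = 1945615.33, rounded up to 1945616; 1,945,616 required, 1,945,536 in favor — not approved.
Class II: a majority of 896928 is 448465; 448,465 required, 448,742 in favor — approved.

Not approved — the Class I shares did not give the required vote.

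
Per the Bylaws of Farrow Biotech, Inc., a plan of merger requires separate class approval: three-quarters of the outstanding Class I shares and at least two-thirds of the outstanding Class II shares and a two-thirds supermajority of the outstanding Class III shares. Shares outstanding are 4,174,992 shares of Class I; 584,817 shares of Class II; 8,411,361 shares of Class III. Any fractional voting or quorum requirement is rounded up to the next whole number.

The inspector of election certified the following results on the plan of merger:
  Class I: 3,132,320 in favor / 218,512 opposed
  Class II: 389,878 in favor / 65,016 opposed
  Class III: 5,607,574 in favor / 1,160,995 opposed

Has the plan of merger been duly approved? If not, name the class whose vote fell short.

Approved — every class gave the required vote.

Class I: 3/4 of 4174992 = 3131244; 3,131,244 required, 3,132,320 in favor — approved.
Class II: 2/3 of 584817 = 389878; 389,878 required, 389,878 in favor — approved.
Class III: 2/3 of 8411361 = 5607574; 5,607,574 required, 5,607,574 in favor — approved.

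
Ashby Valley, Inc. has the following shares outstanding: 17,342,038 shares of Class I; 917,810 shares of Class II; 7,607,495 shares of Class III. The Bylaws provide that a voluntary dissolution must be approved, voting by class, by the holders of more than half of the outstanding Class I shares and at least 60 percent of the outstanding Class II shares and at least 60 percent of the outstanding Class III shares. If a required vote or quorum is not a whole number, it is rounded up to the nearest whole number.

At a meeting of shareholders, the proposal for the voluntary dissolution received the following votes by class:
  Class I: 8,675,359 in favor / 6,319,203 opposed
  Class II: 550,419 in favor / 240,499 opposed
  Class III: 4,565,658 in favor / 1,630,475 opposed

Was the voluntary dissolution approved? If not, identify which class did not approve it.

Not approved — the Class II shares did not give the required vote.

Class I: a majority of 17342038 is 8671020; 8,671,020 required, 8,675,359 in favor — approved.
Class II: 3/5 of 917810 = 550686; 550,686 required, 550,419 in favor — not approved.
Class III: 3/5 of 7607495 = 4564497; 4,564,497 required, 4,565,658 in favor — approved.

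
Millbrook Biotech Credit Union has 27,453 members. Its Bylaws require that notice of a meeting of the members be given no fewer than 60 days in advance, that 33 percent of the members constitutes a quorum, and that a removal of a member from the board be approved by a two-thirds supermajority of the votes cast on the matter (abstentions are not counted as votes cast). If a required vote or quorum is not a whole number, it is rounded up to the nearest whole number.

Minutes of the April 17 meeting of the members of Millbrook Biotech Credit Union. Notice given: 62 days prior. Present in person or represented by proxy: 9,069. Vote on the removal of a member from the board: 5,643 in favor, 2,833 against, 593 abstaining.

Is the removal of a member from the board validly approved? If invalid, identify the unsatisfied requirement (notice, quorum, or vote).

Notice: 62 days given; 60 required. Satisfied.
Quorum: 33% of 27,453 = 9,059.49, rounded up to 9,060; 9,069 present. Satisfied.
Vote: requires two-thirds of the votes cast (9,069 − 593 abstaining = 8,476); 2/3 of 8476 = 5650.67, rounded up to 5651, so 5,651 needed; 5,643 in favor. Not satisfied.

Invalid — vote requirement not satisfied.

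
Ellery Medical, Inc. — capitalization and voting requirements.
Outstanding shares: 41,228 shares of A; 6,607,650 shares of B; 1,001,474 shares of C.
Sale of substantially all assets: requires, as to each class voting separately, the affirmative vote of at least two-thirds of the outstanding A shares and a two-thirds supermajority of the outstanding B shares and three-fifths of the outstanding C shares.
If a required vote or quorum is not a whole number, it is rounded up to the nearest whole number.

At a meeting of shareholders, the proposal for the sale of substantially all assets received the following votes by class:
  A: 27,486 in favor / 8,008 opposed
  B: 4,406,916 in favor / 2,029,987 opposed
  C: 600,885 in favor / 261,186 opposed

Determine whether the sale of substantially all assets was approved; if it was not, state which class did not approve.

Approved — every class gave the required vote.

A: 2/3 of 41228 = 27485.33, rounded up to 27486; 27,486 required, 27,486 in favor — approved.
B: 2/3 of 6607650 = 4405100; 4,405,100 required, 4,406,916 in favor — approved.
C: 3/5 of 1001474 = 600884.40, rounded up to 600885; 600,885 required, 600,885 in favor — approved.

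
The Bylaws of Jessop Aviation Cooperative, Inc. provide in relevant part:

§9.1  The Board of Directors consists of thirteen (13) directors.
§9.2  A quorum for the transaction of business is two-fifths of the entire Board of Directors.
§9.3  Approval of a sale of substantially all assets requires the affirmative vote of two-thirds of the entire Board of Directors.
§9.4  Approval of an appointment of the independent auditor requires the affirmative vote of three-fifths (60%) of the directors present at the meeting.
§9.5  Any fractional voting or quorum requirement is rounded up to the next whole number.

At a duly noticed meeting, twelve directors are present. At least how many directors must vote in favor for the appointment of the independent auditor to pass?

8

The appointment of the independent auditor requires three-fifths of the directors present (12).
3/5 of 12 = 7.20, rounded up to 8.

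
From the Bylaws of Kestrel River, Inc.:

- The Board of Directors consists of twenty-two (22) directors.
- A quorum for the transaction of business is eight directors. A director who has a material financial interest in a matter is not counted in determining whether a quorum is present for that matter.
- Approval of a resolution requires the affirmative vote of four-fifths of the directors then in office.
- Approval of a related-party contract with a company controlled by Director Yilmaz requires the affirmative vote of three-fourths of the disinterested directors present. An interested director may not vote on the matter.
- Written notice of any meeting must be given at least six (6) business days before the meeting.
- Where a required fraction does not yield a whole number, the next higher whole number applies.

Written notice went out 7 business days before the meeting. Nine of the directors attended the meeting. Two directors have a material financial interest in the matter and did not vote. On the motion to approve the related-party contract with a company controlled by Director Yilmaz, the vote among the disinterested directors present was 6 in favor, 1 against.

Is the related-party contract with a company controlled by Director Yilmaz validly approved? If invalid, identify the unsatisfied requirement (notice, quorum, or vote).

Invalid — quorum requirement not satisfied.

Notice: 7 business days given; 6 required (7 ≥ 6). Satisfied.
Quorum: 9 present, but the 2 interested directors do not count, leaving 7. Quorum is 8. Not satisfied.
Vote: the related-party contract with a company controlled by Director Yilmaz requires three-fourths of the disinterested directors present (9 − 2 = 7). 3/4 of 7 = 5.25, rounded up to 6, so 6 affirmative votes are needed; 6 voted in favor. Satisfied. (Moot — without a quorum no business can be validly transacted.)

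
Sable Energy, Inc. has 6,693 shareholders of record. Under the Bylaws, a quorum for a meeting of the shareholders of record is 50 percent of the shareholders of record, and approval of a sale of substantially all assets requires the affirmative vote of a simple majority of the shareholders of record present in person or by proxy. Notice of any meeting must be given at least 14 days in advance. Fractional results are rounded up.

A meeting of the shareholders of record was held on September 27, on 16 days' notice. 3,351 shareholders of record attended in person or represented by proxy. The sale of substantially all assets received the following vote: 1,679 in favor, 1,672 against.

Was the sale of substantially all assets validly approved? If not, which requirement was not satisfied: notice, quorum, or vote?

Notice: 16 days given; 14 required. Satisfied.
Quorum: 50% of 6,693 = 3,346.50, rounded up to 3,347; 3,351 present. Satisfied.
Vote: requires a majority of those present (3,351); a majority of 3351 is 1676, so 1,676 needed; 1,679 in favor. Satisfied.

Valid — all requirements satisfied.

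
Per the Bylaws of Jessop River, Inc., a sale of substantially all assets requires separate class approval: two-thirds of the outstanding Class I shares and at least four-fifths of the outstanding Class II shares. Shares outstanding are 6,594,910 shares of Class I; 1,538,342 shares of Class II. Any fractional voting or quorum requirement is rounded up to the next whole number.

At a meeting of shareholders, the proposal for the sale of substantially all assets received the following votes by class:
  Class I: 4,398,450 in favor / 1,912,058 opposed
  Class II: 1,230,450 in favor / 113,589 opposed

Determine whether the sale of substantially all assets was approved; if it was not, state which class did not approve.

Not approved — the Class II shares did not give the required vote.

Class I: 2/3 of 6594910 = 4396606.67, rounded up to 4396607; 4,396,607 required, 4,398,450 in favor — approved.
Class II: 4/5 of 1538342 = 1230673.60, rounded up to 1230674; 1,230,674 required, 1,230,450 in favor — not approved.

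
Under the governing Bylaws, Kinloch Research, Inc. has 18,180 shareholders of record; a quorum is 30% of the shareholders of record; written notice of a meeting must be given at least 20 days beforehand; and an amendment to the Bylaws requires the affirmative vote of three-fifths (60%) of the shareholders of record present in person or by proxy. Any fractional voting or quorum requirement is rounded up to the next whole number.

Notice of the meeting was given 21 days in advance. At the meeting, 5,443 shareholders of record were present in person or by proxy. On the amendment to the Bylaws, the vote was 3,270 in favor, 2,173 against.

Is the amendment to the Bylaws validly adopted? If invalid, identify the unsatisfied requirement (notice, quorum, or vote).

Invalid — quorum requirement not satisfied.

Notice: 21 days given; 20 required. Satisfied.
Quorum: 30% of 18,180 = 5,454; 5,443 present. Not satisfied.
Vote: requires three-fifths of those present (5,443); 3/5 of 5443 = 3265.80, rounded up to 3266, so 3,266 needed; 3,270 in favor. Satisfied.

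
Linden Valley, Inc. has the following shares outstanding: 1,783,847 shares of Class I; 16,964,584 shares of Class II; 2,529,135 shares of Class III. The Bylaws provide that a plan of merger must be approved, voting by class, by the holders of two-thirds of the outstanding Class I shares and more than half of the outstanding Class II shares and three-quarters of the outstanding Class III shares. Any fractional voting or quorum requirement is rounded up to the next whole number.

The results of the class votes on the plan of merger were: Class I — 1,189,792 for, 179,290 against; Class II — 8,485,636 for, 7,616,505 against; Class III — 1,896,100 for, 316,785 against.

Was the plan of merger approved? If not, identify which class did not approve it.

Not approved — the Class III shares did not give the required vote.

Class I: 2/3 of 1783847 = 1189231.33, rounded up to 1189232; 1,189,232 required, 1,189,792 in favor — approved.
Class II: a majority of 16964584 is 8482293; 8,482,293 required, 8,485,636 in favor — approved.
Class III: 3/4 of 2529135 = 1896851.25, rounded up to 1896852; 1,896,852 required, 1,896,100 in favor — not approved.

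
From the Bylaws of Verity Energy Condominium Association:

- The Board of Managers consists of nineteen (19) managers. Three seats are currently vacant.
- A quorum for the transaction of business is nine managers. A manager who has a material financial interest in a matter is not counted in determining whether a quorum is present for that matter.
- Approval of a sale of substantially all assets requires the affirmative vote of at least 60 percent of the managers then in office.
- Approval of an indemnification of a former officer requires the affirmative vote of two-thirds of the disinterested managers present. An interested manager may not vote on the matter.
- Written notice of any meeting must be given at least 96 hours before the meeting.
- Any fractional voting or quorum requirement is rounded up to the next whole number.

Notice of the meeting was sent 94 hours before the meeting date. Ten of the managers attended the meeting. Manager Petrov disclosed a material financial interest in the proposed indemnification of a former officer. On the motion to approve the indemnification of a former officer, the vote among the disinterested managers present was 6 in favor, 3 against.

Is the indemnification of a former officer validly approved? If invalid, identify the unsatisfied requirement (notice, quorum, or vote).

Invalid — notice requirement not satisfied.

Notice: 94 hours given; 96 required (94 < 96). Not satisfied.
Quorum: 10 present, but the 1 interested manager does not count, leaving 9. Quorum is 9. Satisfied.
Vote: the indemnification of a former officer requires two-thirds of the disinterested managers present (10 − 1 = 9). 2/3 of 9 = 6, so 6 affirmative votes are needed; 6 voted in favor. Satisfied.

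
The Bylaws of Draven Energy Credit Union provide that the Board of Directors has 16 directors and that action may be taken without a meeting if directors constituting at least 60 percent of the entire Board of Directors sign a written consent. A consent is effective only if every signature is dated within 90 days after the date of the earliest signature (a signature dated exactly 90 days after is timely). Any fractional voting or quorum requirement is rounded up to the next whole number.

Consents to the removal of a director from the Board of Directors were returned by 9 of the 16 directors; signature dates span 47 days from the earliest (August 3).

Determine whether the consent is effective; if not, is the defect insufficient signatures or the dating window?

Not effective — insufficient signatures.

Signatures required: at least 60 percent of 16 — 3/5 of 16 = 9.60, rounded up to 10, so 10 needed; 9 signed. Insufficient.
Dating window: the latest signature is 47 days after the earliest; the limit is 90 days. Within the window.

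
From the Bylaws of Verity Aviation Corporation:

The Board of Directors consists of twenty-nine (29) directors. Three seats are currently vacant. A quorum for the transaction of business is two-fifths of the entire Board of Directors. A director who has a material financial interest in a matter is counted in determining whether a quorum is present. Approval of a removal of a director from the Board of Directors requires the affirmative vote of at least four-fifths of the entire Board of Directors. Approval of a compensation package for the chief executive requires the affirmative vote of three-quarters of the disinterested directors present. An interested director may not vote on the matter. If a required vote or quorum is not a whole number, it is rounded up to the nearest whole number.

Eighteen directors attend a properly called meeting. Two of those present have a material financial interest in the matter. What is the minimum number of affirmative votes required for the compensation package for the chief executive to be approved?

12

The compensation package for the chief executive requires three-fourths of the disinterested directors present (18 − 2 = 16).
3/4 of 16 = 12.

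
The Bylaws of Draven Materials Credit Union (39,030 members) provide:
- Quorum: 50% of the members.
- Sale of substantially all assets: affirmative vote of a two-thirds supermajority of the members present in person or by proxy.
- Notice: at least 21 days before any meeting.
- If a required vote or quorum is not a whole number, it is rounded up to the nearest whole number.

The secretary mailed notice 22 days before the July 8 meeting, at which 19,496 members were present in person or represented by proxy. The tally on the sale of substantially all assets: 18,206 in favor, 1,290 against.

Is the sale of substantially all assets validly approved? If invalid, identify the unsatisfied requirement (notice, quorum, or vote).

Notice: 22 days given; 21 required. Satisfied.
Quorum: 50% of 39,030 = 19,515; 19,496 present. Not satisfied.
Vote: requires two-thirds of those present (19,496); 2/3 of 19496 = 12997.33, rounded up to 12998, so 12,998 needed; 18,206 in favor. Satisfied.

Invalid — quorum requirement not satisfied.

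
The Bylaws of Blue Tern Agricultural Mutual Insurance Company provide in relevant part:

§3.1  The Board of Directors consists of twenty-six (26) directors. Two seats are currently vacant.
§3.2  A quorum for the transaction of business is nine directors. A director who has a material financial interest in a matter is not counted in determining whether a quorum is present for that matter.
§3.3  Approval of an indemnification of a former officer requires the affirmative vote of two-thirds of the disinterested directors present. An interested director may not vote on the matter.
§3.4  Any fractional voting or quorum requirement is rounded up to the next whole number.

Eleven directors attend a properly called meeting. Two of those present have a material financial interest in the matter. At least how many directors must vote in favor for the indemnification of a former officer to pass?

6

The indemnification of a former officer requires two-thirds of the disinterested directors present (11 − 2 = 9).
2/3 of 9 = 6.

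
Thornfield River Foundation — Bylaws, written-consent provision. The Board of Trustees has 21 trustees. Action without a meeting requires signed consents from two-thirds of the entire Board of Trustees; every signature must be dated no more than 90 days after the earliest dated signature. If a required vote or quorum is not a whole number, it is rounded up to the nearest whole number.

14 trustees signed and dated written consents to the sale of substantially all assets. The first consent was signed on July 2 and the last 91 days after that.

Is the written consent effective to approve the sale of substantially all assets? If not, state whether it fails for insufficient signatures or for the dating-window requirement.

Signatures required: two-thirds of 21 — 2/3 of 21 = 14, so 14 needed; 14 signed. Sufficient.
Dating window: the latest signature is 91 days after the earliest; the limit is 90 days. Outside the window.

Not effective — dating-window requirement not satisfied.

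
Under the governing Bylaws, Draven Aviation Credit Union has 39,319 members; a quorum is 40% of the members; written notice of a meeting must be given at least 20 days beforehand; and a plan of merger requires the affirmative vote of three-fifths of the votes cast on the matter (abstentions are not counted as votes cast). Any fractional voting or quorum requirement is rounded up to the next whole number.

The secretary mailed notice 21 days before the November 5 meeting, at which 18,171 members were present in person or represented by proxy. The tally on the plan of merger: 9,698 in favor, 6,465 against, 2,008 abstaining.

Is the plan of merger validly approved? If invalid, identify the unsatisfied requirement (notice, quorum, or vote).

Valid — all requirements satisfied.

Notice: 21 days given; 20 required. Satisfied.
Quorum: 40% of 39,319 = 15,727.60, rounded up to 15,728; 18,171 present. Satisfied.
Vote: requires three-fifths of the votes cast (18,171 − 2,008 abstaining = 16,163); 3/5 of 16163 = 9697.80, rounded up to 9698, so 9,698 needed; 9,698 in favor. Satisfied.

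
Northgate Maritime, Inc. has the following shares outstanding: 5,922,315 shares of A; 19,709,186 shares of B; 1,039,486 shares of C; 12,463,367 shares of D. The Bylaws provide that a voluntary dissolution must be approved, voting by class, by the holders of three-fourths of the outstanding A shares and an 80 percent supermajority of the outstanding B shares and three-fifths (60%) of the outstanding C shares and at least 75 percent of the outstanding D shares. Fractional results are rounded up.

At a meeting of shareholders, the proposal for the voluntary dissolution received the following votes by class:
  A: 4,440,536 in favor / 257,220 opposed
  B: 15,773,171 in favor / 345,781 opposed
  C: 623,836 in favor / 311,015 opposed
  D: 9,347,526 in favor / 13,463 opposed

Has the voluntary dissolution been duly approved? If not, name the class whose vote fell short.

Not approved — the A shares did not give the required vote.

A: 3/4 of 5922315 = 4441736.25, rounded up to 4441737; 4,441,737 required, 4,440,536 in favor — not approved.
B: 4/5 of 19709186 = 15767348.80, rounded up to 15767349; 15,767,349 required, 15,773,171 in favor — approved.
C: 3/5 of 1039486 = 623691.60, rounded up to 623692; 623,692 required, 623,836 in favor — approved.
D: 3/4 of 12463367 = 9347525.25, rounded up to 9347526; 9,347,526 required, 9,347,526 in favor — approved.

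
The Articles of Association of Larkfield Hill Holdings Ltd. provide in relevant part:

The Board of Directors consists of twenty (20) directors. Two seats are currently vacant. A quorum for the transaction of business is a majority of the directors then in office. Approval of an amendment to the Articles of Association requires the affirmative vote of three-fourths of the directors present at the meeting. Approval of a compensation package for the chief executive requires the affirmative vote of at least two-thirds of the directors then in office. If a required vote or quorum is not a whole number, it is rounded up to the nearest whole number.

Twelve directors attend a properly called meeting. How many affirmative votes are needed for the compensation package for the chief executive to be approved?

The compensation package for the chief executive requires two-thirds of the directors then in office (18).
2/3 of 18 = 12.

12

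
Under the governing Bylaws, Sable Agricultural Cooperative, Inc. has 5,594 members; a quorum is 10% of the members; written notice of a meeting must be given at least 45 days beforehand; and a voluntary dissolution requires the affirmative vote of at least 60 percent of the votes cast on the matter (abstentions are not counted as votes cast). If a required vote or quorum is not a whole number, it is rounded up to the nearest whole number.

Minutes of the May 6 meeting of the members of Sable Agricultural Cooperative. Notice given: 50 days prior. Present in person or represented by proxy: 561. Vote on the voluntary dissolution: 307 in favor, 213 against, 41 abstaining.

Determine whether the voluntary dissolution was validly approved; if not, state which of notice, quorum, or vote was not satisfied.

Invalid — vote requirement not satisfied.

Notice: 50 days given; 45 required. Satisfied.
Quorum: 10% of 5,594 = 559.40, rounded up to 560; 561 present. Satisfied.
Vote: requires three-fifths of the votes cast (561 − 41 abstaining = 520); 3/5 of 520 = 312, so 312 needed; 307 in favor. Not satisfied.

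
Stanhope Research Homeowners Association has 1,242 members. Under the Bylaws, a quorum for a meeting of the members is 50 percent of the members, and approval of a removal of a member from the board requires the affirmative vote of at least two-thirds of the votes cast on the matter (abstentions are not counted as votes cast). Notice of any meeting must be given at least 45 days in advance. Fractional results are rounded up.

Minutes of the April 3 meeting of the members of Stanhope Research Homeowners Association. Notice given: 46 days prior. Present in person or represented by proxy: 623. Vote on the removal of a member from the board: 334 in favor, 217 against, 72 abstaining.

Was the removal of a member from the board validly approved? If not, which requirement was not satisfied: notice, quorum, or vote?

Notice: 46 days given; 45 required. Satisfied.
Quorum: 50% of 1,242 = 621; 623 present. Satisfied.
Vote: requires two-thirds of the votes cast (623 − 72 abstaining = 551); 2/3 of 551 = 367.33, rounded up to 368, so 368 needed; 334 in favor. Not satisfied.

Invalid — vote requirement not satisfied.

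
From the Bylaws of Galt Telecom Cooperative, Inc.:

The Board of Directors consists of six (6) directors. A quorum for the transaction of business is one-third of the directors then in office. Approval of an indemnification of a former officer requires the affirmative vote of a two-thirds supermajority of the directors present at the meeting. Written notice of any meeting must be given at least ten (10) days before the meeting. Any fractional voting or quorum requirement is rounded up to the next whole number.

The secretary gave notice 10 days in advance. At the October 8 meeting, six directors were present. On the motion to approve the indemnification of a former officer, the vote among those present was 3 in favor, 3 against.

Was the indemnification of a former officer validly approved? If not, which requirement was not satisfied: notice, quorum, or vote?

Notice: 10 days given; 10 required (10 ≥ 10). Satisfied.
Quorum: 6 present; quorum is 2. Satisfied.
Vote: the indemnification of a former officer requires two-thirds of the directors present (6). 2/3 of 6 = 4, so 4 affirmative votes are needed; 3 voted in favor. Not satisfied.

Invalid — vote requirement not satisfied.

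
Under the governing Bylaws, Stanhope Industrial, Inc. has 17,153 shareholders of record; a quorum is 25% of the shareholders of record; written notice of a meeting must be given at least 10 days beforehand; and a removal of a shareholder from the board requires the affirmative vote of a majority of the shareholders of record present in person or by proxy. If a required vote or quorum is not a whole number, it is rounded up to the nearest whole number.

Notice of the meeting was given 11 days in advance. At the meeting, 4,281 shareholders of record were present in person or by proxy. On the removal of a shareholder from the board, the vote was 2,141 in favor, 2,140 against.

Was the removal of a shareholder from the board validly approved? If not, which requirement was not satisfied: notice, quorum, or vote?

Notice: 11 days given; 10 required. Satisfied.
Quorum: 25% of 17,153 = 4,288.25, rounded up to 4,289; 4,281 present. Not satisfied.
Vote: requires a majority of those present (4,281); a majority of 4281 is 2141, so 2,141 needed; 2,141 in favor. Satisfied.

Invalid — quorum requirement not satisfied.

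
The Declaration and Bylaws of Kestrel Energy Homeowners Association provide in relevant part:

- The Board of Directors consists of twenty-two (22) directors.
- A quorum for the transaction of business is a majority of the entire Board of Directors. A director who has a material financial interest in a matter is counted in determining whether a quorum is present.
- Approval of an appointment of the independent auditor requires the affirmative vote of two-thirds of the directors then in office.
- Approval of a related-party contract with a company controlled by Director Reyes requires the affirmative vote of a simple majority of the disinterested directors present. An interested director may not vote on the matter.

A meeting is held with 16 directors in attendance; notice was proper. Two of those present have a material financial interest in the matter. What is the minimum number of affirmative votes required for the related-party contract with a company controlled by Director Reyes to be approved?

The related-party contract with a company controlled by Director Reyes requires a majority of the disinterested directors present (16 − 2 = 14).
A majority of 14 is 8.

8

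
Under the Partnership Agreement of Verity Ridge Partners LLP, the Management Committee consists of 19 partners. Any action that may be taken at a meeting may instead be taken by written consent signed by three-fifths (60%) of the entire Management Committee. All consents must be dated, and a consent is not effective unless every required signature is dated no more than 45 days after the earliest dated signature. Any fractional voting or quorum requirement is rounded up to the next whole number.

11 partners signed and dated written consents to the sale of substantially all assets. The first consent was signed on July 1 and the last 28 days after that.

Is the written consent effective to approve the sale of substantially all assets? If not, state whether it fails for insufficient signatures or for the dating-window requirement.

Not effective — insufficient signatures.

Signatures required: three-fifths (60%) of 19 — 3/5 of 19 = 11.40, rounded up to 12, so 12 needed; 11 signed. Insufficient.
Dating window: the latest signature is 28 days after the earliest; the limit is 45 days. Within the window.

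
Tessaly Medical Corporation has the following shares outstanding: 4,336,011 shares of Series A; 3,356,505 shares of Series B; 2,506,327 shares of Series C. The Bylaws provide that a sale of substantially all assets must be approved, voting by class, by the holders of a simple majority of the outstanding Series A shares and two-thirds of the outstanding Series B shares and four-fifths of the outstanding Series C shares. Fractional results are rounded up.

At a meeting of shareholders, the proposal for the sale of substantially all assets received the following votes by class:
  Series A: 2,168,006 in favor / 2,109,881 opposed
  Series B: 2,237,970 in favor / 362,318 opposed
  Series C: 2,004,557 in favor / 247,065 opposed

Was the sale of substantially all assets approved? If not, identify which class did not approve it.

Series A: a majority of 4336011 is 2168006; 2,168,006 required, 2,168,006 in favor — approved.
Series B: 2/3 of 3356505 = 2237670; 2,237,670 required, 2,237,970 in favor — approved.
Series C: 4/5 of 2506327 = 2005061.60, rounded up to 2005062; 2,005,062 required, 2,004,557 in favor — not approved.

Not approved — the Series C shares did not give the required vote.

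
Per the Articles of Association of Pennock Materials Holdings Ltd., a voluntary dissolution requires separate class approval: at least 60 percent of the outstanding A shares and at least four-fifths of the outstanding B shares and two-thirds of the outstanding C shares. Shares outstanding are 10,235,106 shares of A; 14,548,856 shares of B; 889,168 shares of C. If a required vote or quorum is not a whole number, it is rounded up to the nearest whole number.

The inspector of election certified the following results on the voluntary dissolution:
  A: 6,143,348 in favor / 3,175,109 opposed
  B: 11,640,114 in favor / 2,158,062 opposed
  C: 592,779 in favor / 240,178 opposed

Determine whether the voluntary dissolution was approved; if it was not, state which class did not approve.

A: 3/5 of 10235106 = 6141063.60, rounded up to 6141064; 6,141,064 required, 6,143,348 in favor — approved.
B: 4/5 of 14548856 = 11639084.80, rounded up to 11639085; 11,639,085 required, 11,640,114 in favor — approved.
C: 2/3 of 889168 = 592778.67, rounded up to 592779; 592,779 required, 592,779 in favor — approved.

Approved — every class gave the required vote.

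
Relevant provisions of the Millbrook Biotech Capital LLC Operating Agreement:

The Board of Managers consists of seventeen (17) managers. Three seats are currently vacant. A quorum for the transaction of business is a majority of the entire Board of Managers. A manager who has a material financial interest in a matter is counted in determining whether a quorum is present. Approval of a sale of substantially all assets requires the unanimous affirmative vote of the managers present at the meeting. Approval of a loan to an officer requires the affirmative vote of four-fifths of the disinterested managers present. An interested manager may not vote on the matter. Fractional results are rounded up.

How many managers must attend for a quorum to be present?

A majority of 17 is 9.

9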